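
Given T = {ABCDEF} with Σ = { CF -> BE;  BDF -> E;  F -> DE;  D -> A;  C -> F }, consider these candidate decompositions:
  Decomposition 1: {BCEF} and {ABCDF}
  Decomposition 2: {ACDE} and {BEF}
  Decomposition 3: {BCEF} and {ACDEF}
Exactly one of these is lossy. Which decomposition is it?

Decomposition 2

Decomposition 1: common = {BCF}, closure = {ABCDEF} → lossless.
Decomposition 2: common = {E}, closure = {E} → lossy.
Decomposition 3: common = {CEF}, closure = {ABCDEF} → lossless.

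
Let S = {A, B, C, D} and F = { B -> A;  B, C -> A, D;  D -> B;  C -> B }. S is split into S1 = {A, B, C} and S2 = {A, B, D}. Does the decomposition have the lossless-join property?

No

Common attributes: S1 ∩ S2 = {A, B}.
No dependency enlarges {A, B}, so (A, B)⁺ = {A, B}.
The closure contains neither all of S1 = {A, B, C} nor all of S2 = {A, B, D}, so the common attributes are not a superkey of either fragment. The join is lossy.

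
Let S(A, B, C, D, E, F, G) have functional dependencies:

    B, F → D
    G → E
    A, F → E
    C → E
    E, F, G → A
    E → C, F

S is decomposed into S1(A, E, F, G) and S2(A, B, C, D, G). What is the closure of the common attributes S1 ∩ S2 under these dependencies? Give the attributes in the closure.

A, C, E, F, G

S1 ∩ S2 = {A, G}.
G → E applies, adding E
E → C, F applies, adding C, F
Closure: {A, C, E, F, G}.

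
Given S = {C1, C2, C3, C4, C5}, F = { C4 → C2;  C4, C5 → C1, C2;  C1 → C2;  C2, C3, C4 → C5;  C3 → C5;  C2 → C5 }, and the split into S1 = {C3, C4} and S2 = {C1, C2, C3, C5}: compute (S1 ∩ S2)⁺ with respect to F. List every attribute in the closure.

C3, C5

S1 ∩ S2 = {C3}.
C3 → C5 applies, adding C5
Closure: {C3, C5}.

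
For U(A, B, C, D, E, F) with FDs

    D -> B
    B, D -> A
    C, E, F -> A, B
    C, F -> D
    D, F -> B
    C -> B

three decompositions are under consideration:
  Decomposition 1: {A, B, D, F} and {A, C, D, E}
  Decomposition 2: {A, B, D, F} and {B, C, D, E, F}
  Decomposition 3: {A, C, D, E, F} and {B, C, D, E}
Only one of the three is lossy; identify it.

Decomposition 1

Decomposition 1: common = {A, D}, closure = {A, B, D} → lossy.
Decomposition 2: common = {B, D, F}, closure = {A, B, D, F} → lossless.
Decomposition 3: common = {C, D, E}, closure = {A, B, C, D, E} → lossless.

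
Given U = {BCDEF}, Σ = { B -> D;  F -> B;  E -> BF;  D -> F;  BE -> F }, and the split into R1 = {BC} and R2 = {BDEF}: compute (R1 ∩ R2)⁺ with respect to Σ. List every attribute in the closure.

BDF

R1 ∩ R2 = {B}.
B → D applies, adding D
D → F applies, adding F
Closure: {BDF}.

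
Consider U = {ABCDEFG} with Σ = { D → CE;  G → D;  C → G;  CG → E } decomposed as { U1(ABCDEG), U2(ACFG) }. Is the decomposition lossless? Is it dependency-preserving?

lossy but dependency-preserving

Lossless test: (ACG)⁺ = {ACDEG}, which is a superkey of neither fragment — lossy.
Dependency preservation: every FD's attributes lie within a single fragment, so each can be enforced locally — preserved.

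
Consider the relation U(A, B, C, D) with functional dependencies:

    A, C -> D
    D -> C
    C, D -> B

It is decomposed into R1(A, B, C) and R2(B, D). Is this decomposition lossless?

Common attributes: R1 ∩ R2 = {B}.
No dependency enlarges {B}, so (B)⁺ = {B}.
The closure contains neither all of R1 = {A, B, C} nor all of R2 = {B, D}, so the common attributes are not a superkey of either fragment. The join is lossy.

No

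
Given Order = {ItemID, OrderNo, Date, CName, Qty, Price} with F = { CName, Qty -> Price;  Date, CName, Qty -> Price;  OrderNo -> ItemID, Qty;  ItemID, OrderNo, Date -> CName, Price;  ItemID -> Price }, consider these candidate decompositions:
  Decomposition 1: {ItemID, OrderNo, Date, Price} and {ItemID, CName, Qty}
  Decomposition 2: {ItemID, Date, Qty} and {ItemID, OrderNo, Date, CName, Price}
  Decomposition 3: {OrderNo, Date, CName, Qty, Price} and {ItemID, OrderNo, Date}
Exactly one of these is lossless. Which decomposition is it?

Decomposition 3

Decomposition 1: common = {ItemID}, closure = {ItemID, Price} → lossy.
Decomposition 2: common = {ItemID, Date}, closure = {ItemID, Date, Price} → lossy.
Decomposition 3: common = {OrderNo, Date}, closure = {ItemID, OrderNo, Date, CName, Qty, Price} → lossless.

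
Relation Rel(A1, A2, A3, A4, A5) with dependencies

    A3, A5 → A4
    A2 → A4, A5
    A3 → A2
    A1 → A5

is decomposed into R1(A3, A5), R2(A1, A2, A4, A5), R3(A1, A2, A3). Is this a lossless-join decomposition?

Yes

Chase test. Columns are A1, A2, A3, A4, A5; row i has aⱼ where attribute j ∈ Ri, else bᵢⱼ.
Initial tableau (one row per fragment):
  row 1: b11 b12 a3 b14 a5
  row 2: a1 a2 b23 a4 a5
  row 3: a1 a2 a3 b34 b35
Rows 2 and 3 agree on A2; apply A2→A4, A5 and equate their A4, A5 entries.
Rows 1 and 3 agree on A3; apply A3→A2 and equate their A2 entries.
Rows 1 and 3 agree on A3, A5; apply A3, A5→A4 and equate their A4 entries.
Row 3 is now all distinguished symbols — the join is lossless.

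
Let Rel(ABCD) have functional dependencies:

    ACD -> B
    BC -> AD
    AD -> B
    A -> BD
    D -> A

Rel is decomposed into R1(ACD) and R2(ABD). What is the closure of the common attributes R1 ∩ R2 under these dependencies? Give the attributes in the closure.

ABD

R1 ∩ R2 = {AD}.
AD → B applies, adding B
Closure: {ABD}.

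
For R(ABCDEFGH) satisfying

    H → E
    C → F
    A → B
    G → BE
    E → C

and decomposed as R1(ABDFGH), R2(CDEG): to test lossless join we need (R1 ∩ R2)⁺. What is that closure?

BCDEFG

R1 ∩ R2 = {DG}.
G → BE applies, adding BE
E → C applies, adding C
C → F applies, adding F
Closure: {BCDEFG}.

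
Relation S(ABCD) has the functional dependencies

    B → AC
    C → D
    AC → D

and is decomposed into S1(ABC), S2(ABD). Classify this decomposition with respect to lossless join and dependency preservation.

lossless but not dependency-preserving

Lossless test: (AB)⁺ = {ABCD}, which contains all of one fragment — lossless.
Dependency preservation: the restricted closure of {C} across the fragments never reaches {D}, so C → D cannot be enforced without a join — not preserved.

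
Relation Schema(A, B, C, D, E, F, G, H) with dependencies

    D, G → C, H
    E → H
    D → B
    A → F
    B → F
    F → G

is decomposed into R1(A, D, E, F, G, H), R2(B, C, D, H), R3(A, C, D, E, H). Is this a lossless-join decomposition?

Yes

Chase test. Columns are A, B, C, D, E, F, G, H; row i has aⱼ where attribute j ∈ Ri, else bᵢⱼ.
Initial tableau (one row per fragment):
  row 1: a1 b12 b13 a4 a5 a6 a7 a8
  row 2: b21 a2 a3 a4 b25 b26 b27 a8
  row 3: a1 b32 a3 a4 a5 b36 b37 a8
Rows 1 and 2 agree on D; apply D→B and equate their B entries.
Rows 1 and 3 agree on D; apply D→B and equate their B entries.
Rows 1 and 3 agree on A; apply A→F and equate their F entries.
Rows 1 and 2 agree on B; apply B→F and equate their F entries.
Rows 1 and 2 agree on F; apply F→G and equate their G entries.
Rows 1 and 3 agree on F; apply F→G and equate their G entries.
Rows 1 and 2 agree on D, G; apply D, G→C, H and equate their C, H entries.
Row 1 is now all distinguished symbols — the join is lossless.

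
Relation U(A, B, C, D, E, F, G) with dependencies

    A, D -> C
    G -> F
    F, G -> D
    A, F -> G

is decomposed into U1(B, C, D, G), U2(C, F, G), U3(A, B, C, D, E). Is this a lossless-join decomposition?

Chase test. Columns are A, B, C, D, E, F, G; row i has aⱼ where attribute j ∈ Ui, else bᵢⱼ.
Initial tableau (one row per fragment):
  row 1: b11 a2 a3 a4 b15 b16 a7
  row 2: b21 b22 a3 b24 b25 a6 a7
  row 3: a1 a2 a3 a4 a5 b36 b37
Rows 1 and 2 agree on G; apply G→F and equate their F entries.
Rows 1 and 2 agree on F, G; apply F, G→D and equate their D entries.
No row becomes fully distinguished — the join is lossy.

No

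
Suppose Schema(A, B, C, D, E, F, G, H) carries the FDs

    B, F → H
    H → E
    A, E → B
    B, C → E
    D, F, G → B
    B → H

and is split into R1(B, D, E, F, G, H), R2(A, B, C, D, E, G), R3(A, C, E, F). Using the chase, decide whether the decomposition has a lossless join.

No

Chase test. Columns are A, B, C, D, E, F, G, H; row i has aⱼ where attribute j ∈ Ri, else bᵢⱼ.
Initial tableau (one row per fragment):
  row 1: b11 a2 b13 a4 a5 a6 a7 a8
  row 2: a1 a2 a3 a4 a5 b26 a7 b28
  row 3: a1 b32 a3 b34 a5 a6 b37 b38
Rows 2 and 3 agree on A, E; apply A, E→B and equate their B entries.
Rows 1 and 2 agree on B; apply B→H and equate their H entries.
Rows 1 and 3 agree on B; apply B→H and equate their H entries.
No row becomes fully distinguished — the join is lossy.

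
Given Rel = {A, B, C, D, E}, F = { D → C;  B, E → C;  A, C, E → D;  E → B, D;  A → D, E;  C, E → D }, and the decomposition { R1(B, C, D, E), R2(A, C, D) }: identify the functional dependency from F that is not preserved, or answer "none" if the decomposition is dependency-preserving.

Check A → D, E: no single fragment contains all of {A, D, E}, and the restricted closure of {A} across the fragments never reaches {D, E}.
D → C is preserved.
B, E → C is preserved.
A, C, E → D is preserved.
E → B, D is preserved.
C, E → D is preserved.

A → D, E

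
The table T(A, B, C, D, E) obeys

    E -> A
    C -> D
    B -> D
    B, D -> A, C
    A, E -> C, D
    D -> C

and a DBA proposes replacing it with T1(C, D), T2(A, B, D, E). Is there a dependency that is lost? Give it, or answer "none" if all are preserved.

none

E → A lies within T2.
C → D lies within T1.
B → D lies within T2.
B, D → A, C: restricted closure across fragments reaches A, C.
A, E → C, D: restricted closure across fragments reaches C, D.
D → C lies within T1.
Every dependency is enforceable on the fragments, so the decomposition is dependency-preserving.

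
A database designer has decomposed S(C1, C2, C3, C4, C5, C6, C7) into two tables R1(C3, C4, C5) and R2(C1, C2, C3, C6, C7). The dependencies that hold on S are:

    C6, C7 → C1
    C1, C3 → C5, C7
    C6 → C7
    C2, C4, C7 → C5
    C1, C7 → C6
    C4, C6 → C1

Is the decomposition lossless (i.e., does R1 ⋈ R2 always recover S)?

Common attributes: R1 ∩ R2 = {C3}.
No dependency enlarges {C3}, so (C3)⁺ = {C3}.
The closure contains neither all of R1 = {C3, C4, C5} nor all of R2 = {C1, C2, C3, C6, C7}, so the common attributes are not a superkey of either fragment. The join is lossy.

No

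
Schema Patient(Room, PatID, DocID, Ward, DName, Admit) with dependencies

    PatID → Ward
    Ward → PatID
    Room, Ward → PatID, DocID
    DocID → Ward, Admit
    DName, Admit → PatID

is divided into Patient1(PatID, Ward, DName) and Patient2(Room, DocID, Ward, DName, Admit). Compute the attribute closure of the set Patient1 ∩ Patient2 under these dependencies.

Patient1 ∩ Patient2 = {Ward, DName}.
Ward → PatID applies, adding PatID
Closure: {PatID, Ward, DName}.

PatID, Ward, DName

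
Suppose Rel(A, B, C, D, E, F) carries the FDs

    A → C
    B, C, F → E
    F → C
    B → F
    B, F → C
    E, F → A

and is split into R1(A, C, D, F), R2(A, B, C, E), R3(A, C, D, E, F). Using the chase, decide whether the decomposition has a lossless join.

No

Chase test. Columns are A, B, C, D, E, F; row i has aⱼ where attribute j ∈ Ri, else bᵢⱼ.
Initial tableau (one row per fragment):
  row 1: a1 b12 a3 a4 b15 a6
  row 2: a1 a2 a3 b24 a5 b26
  row 3: a1 b32 a3 a4 a5 a6
No row becomes fully distinguished — the join is lossy.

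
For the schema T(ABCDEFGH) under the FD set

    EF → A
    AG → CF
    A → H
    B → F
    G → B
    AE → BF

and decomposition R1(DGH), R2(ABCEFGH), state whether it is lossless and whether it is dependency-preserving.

Lossless test: (GH)⁺ = {BFGH}, which is a superkey of neither fragment — lossy.
Dependency preservation: every FD's attributes lie within a single fragment, so each can be enforced locally — preserved.

lossy but dependency-preserving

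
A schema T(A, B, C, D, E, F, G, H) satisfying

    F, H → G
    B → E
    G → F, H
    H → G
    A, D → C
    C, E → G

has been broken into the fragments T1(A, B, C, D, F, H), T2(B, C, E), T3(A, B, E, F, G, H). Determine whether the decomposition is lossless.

Chase test. Columns are A, B, C, D, E, F, G, H; row i has aⱼ where attribute j ∈ Ti, else bᵢⱼ.
Initial tableau (one row per fragment):
  row 1: a1 a2 a3 a4 b15 a6 b17 a8
  row 2: b21 a2 a3 b24 a5 b26 b27 b28
  row 3: a1 a2 b33 b34 a5 a6 a7 a8
Rows 1 and 3 agree on F, H; apply F, H→G and equate their G entries.
Rows 1 and 2 agree on B; apply B→E and equate their E entries.
Rows 1 and 2 agree on C, E; apply C, E→G and equate their G entries.
Rows 1 and 2 agree on G; apply G→F, H and equate their F, H entries.
Row 1 is now all distinguished symbols — the join is lossless.

Yes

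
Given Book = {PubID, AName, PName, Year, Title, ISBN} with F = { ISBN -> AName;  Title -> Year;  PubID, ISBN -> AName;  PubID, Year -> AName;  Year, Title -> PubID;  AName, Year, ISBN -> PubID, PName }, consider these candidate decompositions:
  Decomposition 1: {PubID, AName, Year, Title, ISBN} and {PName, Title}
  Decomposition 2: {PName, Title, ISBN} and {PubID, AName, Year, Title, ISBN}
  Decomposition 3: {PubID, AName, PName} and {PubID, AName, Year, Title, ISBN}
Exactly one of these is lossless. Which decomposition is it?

Decomposition 2

Decomposition 1: common = {Title}, closure = {PubID, AName, Year, Title} → lossy.
Decomposition 2: common = {Title, ISBN}, closure = {PubID, AName, PName, Year, Title, ISBN} → lossless.
Decomposition 3: common = {PubID, AName}, closure = {PubID, AName} → lossy.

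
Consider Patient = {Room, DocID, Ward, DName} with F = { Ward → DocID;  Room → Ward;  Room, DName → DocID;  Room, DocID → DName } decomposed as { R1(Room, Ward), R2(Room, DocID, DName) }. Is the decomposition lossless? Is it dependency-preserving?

Lossless test: (Room)⁺ = {Room, DocID, Ward, DName}, which contains all of one fragment — lossless.
Dependency preservation: the restricted closure of {Ward} across the fragments never reaches {DocID}, so Ward → DocID cannot be enforced without a join — not preserved.

lossless but not dependency-preserving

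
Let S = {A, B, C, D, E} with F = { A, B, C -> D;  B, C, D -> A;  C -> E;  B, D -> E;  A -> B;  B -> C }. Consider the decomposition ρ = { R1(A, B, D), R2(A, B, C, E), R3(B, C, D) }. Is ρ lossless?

Yes

Chase test. Columns are A, B, C, D, E; row i has aⱼ where attribute j ∈ Ri, else bᵢⱼ.
Initial tableau (one row per fragment):
  row 1: a1 a2 b13 a4 b15
  row 2: a1 a2 a3 b24 a5
  row 3: b31 a2 a3 a4 b35
Rows 2 and 3 agree on C; apply C→E and equate their E entries.
Rows 1 and 3 agree on B, D; apply B, D→E and equate their E entries.
Rows 1 and 2 agree on B; apply B→C and equate their C entries.
Rows 1 and 2 agree on A, B, C; apply A, B, C→D and equate their D entries.
Rows 1 and 3 agree on B, C, D; apply B, C, D→A and equate their A entries.
Row 1 is now all distinguished symbols — the join is lossless.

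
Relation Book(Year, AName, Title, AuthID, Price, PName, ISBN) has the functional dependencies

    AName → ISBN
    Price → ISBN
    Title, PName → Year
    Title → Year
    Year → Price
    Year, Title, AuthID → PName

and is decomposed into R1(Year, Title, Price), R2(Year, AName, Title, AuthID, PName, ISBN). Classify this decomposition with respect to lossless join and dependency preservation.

Lossless test: (Year, Title)⁺ = {Year, Title, Price, ISBN}, which contains all of one fragment — lossless.
Dependency preservation: the restricted closure of {Price} across the fragments never reaches {ISBN}, so Price → ISBN cannot be enforced without a join — not preserved.

lossless but not dependency-preserving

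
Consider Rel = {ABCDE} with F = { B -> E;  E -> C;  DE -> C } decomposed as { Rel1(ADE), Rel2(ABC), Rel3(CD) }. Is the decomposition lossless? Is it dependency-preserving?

Lossless test (chase): applying each FD to every pair of rows produces no changes in the tableau, so no row becomes fully distinguished — the join is lossy.
Dependency preservation: the restricted closure of {B} across the fragments never reaches {E}, so B → E cannot be enforced without a join — not preserved.

lossy and not dependency-preserving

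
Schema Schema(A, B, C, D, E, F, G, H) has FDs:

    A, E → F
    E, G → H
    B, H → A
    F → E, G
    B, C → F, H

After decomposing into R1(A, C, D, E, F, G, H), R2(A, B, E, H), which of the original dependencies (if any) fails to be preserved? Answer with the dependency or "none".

Check B, C → F, H: no single fragment contains all of {B, C, F, H}, and the restricted closure of {B, C} across the fragments never reaches {F, H}.
A, E → F is preserved.
E, G → H is preserved.
B, H → A is preserved.
F → E, G is preserved.

B, C → F, H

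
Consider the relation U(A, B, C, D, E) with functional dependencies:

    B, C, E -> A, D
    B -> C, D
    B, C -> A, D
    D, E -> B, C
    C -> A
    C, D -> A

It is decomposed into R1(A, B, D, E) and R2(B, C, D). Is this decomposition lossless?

Common attributes: R1 ∩ R2 = {B, D}.
Closure of {B, D}: B → C, D applies, adding C; B, C → A, D applies, adding A. So (B, D)⁺ = {A, B, C, D}.
This closure contains every attribute of R2, so R1 ∩ R2 → R2. The join is lossless.

Yes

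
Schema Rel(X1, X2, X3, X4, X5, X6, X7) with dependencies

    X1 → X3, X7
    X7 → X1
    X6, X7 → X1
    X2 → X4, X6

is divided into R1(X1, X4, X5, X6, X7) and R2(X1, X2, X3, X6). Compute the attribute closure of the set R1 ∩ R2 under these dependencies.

X1, X3, X6, X7

R1 ∩ R2 = {X1, X6}.
X1 → X3, X7 applies, adding X3, X7
Closure: {X1, X3, X6, X7}.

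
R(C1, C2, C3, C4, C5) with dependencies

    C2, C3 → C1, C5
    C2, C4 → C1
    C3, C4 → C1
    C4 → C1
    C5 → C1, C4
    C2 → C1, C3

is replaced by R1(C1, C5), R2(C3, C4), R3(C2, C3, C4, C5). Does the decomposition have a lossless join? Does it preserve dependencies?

Lossless test (chase): Rows 2 and 3 agree on C3, C4; apply C3, C4→C1 and equate their C1 entries. Rows 1 and 3 agree on C5; apply C5→C1, C4 and equate their C1, C4 entries. Row 3 is now all distinguished symbols — the join is lossless.
Dependency preservation: the restricted closure of {C3, C4} across the fragments never reaches {C1}, so C3, C4 → C1 cannot be enforced without a join — not preserved.

lossless but not dependency-preserving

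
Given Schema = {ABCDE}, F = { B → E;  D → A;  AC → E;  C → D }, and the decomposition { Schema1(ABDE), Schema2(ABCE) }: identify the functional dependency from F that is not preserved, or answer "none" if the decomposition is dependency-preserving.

C → D

Check C → D: no single fragment contains all of {CD}, and the restricted closure of {C} across the fragments never reaches {D}.
B → E is preserved.
D → A is preserved.
AC → E is preserved.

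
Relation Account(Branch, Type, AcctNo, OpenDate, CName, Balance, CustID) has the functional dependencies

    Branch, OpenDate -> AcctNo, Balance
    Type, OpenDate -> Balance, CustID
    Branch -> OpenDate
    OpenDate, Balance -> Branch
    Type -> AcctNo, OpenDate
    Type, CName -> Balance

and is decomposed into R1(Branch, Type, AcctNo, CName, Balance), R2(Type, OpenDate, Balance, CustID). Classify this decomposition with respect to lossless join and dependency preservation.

Lossless test: (Type, Balance)⁺ = {Branch, Type, AcctNo, OpenDate, Balance, CustID}, which contains all of one fragment — lossless.
Dependency preservation: the restricted closure of {Branch} across the fragments never reaches {OpenDate}, so Branch → OpenDate cannot be enforced without a join — not preserved.

lossless but not dependency-preserving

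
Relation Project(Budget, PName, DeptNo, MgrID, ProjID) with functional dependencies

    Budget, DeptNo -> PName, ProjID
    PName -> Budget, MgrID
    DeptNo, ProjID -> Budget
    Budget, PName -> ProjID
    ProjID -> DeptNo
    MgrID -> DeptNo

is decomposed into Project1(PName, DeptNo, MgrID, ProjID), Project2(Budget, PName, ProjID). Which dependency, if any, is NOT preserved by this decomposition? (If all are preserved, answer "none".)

Budget, DeptNo -> PName, ProjID

Check Budget, DeptNo → PName, ProjID: no single fragment contains all of {Budget, PName, DeptNo, ProjID}, and the restricted closure of {Budget, DeptNo} across the fragments never reaches {PName, ProjID}.
PName → Budget, MgrID is preserved.
DeptNo, ProjID → Budget is preserved.
Budget, PName → ProjID is preserved.
ProjID → DeptNo is preserved.
MgrID → DeptNo is preserved.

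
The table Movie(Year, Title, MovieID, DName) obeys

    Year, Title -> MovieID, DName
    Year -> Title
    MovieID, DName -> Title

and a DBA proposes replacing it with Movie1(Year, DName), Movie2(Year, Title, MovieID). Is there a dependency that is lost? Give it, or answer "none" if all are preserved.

Check MovieID, DName → Title: no single fragment contains all of {Title, MovieID, DName}, and the restricted closure of {MovieID, DName} across the fragments never reaches {Title}.
Year, Title → MovieID, DName is preserved.
Year → Title is preserved.

MovieID, DName -> Title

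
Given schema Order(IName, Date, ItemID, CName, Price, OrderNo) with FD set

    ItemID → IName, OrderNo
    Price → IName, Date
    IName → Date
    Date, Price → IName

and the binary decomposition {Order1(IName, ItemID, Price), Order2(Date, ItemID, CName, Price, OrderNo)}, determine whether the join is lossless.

Common attributes: Order1 ∩ Order2 = {ItemID, Price}.
Closure of {ItemID, Price}: ItemID → IName, OrderNo applies, adding IName, OrderNo; Price → IName, Date applies, adding Date. So (ItemID, Price)⁺ = {IName, Date, ItemID, Price, OrderNo}.
This closure contains every attribute of Order1, so Order1 ∩ Order2 → Order1. The join is lossless.

Yes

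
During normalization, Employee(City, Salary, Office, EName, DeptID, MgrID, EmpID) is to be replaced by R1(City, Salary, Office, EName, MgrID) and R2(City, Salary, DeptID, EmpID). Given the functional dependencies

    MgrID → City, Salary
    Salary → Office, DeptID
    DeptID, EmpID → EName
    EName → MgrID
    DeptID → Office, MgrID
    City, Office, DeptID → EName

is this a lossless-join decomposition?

Common attributes: R1 ∩ R2 = {City, Salary}.
Closure of {City, Salary}: Salary → Office, DeptID applies, adding Office, DeptID; DeptID → Office, MgrID applies, adding MgrID; City, Office, DeptID → EName applies, adding EName. So (City, Salary)⁺ = {City, Salary, Office, EName, DeptID, MgrID}.
This closure contains every attribute of R1, so R1 ∩ R2 → R1. The join is lossless.

Yes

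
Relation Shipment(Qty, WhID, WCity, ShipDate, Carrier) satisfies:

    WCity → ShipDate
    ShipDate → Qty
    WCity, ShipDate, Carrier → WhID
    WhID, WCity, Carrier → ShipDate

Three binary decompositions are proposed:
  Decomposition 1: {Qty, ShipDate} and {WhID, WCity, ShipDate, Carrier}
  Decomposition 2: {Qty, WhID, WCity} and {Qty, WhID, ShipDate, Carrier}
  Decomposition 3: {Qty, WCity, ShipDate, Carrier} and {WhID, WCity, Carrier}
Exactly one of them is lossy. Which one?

Decomposition 2

Decomposition 1: common = {ShipDate}, closure = {Qty, ShipDate} → lossless.
Decomposition 2: common = {Qty, WhID}, closure = {Qty, WhID} → lossy.
Decomposition 3: common = {WCity, Carrier}, closure = {Qty, WhID, WCity, ShipDate, Carrier} → lossless.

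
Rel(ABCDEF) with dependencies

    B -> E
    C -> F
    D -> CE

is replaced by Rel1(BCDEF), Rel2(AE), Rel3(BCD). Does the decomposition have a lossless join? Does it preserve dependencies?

Lossless test (chase): Rows 1 and 3 agree on B; apply B→E and equate their E entries. Rows 1 and 3 agree on C; apply C→F and equate their F entries. No row becomes fully distinguished — the join is lossy.
Dependency preservation: every FD's attributes lie within a single fragment, so each can be enforced locally — preserved.

lossy but dependency-preserving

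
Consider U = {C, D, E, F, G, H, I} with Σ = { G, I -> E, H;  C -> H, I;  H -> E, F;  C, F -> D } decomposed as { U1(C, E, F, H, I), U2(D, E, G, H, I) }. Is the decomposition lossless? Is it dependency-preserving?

Lossless test: (E, H, I)⁺ = {E, F, H, I}, which is a superkey of neither fragment — lossy.
Dependency preservation: the restricted closure of {C, F} across the fragments never reaches {D}, so C, F → D cannot be enforced without a join — not preserved.

lossy and not dependency-preserving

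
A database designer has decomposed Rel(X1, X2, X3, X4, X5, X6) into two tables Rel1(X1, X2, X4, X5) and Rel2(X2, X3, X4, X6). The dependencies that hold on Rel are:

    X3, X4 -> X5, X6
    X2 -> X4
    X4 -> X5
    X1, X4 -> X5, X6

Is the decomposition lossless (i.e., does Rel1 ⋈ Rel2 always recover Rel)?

Common attributes: Rel1 ∩ Rel2 = {X2, X4}.
Closure of {X2, X4}: X4 → X5 applies, adding X5. So (X2, X4)⁺ = {X2, X4, X5}.
The closure contains neither all of Rel1 = {X1, X2, X4, X5} nor all of Rel2 = {X2, X3, X4, X6}, so the common attributes are not a superkey of either fragment. The join is lossy.

No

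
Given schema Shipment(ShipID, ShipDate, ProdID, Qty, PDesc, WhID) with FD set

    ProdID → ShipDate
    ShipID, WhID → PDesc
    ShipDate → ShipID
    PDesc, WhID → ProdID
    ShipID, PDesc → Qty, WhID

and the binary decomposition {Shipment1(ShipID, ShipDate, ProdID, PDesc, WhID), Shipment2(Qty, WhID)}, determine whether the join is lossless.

Common attributes: Shipment1 ∩ Shipment2 = {WhID}.
No dependency enlarges {WhID}, so (WhID)⁺ = {WhID}.
The closure contains neither all of Shipment1 = {ShipID, ShipDate, ProdID, PDesc, WhID} nor all of Shipment2 = {Qty, WhID}, so the common attributes are not a superkey of either fragment. The join is lossy.

No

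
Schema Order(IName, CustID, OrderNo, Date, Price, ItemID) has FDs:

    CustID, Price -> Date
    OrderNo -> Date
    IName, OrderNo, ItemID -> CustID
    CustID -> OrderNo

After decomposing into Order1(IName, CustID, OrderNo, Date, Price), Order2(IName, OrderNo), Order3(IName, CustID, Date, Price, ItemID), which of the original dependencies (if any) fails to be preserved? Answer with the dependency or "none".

Check IName, OrderNo, ItemID → CustID: no single fragment contains all of {IName, CustID, OrderNo, ItemID}, and the restricted closure of {IName, OrderNo, ItemID} across the fragments never reaches {CustID}.
CustID, Price → Date is preserved.
OrderNo → Date is preserved.
CustID → OrderNo is preserved.

IName, OrderNo, ItemID -> CustID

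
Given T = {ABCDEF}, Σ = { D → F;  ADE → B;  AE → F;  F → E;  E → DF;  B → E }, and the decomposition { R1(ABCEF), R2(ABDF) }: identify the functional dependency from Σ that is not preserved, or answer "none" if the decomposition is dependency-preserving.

none

D → F lies within R2.
ADE → B: restricted closure across fragments reaches B.
AE → F lies within R1.
F → E lies within R1.
E → DF: restricted closure across fragments reaches DF.
B → E lies within R1.
Every dependency is enforceable on the fragments, so the decomposition is dependency-preserving.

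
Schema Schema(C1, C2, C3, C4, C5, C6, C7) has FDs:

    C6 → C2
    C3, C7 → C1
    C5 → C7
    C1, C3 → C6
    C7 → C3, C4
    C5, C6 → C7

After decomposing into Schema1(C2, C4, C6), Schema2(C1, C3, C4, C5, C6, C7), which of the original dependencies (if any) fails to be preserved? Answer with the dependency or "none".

none

C6 → C2 lies within Schema1.
C3, C7 → C1 lies within Schema2.
C5 → C7 lies within Schema2.
C1, C3 → C6 lies within Schema2.
C7 → C3, C4 lies within Schema2.
C5, C6 → C7 lies within Schema2.
Every dependency is enforceable on the fragments, so the decomposition is dependency-preserving.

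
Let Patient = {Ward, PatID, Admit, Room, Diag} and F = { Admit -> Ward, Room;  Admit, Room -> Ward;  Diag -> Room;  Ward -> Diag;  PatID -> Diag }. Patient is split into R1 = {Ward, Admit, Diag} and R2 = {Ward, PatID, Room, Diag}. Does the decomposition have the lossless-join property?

No

Common attributes: R1 ∩ R2 = {Ward, Diag}.
Closure of {Ward, Diag}: Diag → Room applies, adding Room. So (Ward, Diag)⁺ = {Ward, Room, Diag}.
The closure contains neither all of R1 = {Ward, Admit, Diag} nor all of R2 = {Ward, PatID, Room, Diag}, so the common attributes are not a superkey of either fragment. The join is lossy.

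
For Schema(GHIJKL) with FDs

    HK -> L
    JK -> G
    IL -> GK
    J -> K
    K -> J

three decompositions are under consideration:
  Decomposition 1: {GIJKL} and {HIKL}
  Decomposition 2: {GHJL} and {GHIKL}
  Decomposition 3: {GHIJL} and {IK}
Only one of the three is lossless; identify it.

Decomposition 1: common = {IKL}, closure = {GIJKL} → lossless.
Decomposition 2: common = {GHL}, closure = {GHL} → lossy.
Decomposition 3: common = {I}, closure = {I} → lossy.

Decomposition 1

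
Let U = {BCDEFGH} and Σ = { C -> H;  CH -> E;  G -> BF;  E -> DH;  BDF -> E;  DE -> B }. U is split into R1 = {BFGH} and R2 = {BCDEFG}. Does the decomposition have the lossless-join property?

Common attributes: R1 ∩ R2 = {BFG}.
No dependency enlarges {BFG}, so (BFG)⁺ = {BFG}.
The closure contains neither all of R1 = {BFGH} nor all of R2 = {BCDEFG}, so the common attributes are not a superkey of either fragment. The join is lossy.

No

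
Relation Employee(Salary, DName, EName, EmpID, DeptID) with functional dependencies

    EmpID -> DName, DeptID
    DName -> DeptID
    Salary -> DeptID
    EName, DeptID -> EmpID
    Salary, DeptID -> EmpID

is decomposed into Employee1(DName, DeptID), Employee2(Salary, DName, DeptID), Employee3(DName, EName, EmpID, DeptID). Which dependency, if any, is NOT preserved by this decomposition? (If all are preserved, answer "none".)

Salary, DeptID -> EmpID

Check Salary, DeptID → EmpID: no single fragment contains all of {Salary, EmpID, DeptID}, and the restricted closure of {Salary, DeptID} across the fragments never reaches {EmpID}.
EmpID → DName, DeptID is preserved.
DName → DeptID is preserved.
Salary → DeptID is preserved.
EName, DeptID → EmpID is preserved.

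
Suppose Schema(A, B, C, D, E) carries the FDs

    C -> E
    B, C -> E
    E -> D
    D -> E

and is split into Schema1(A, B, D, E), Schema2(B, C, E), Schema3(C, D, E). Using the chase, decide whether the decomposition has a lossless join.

Chase test. Columns are A, B, C, D, E; row i has aⱼ where attribute j ∈ Schemai, else bᵢⱼ.
Initial tableau (one row per fragment):
  row 1: a1 a2 b13 a4 a5
  row 2: b21 a2 a3 b24 a5
  row 3: b31 b32 a3 a4 a5
Rows 1 and 2 agree on E; apply E→D and equate their D entries.
No row becomes fully distinguished — the join is lossy.

No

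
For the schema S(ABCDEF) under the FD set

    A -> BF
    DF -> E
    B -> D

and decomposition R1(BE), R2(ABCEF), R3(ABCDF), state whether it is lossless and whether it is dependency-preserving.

lossless but not dependency-preserving

Lossless test (chase): Rows 1 and 2 agree on B; apply B→D and equate their D entries. Rows 1 and 3 agree on B; apply B→D and equate their D entries. Rows 2 and 3 agree on DF; apply DF→E and equate their E entries. Row 2 is now all distinguished symbols — the join is lossless.
Dependency preservation: the restricted closure of {DF} across the fragments never reaches {E}, so DF → E cannot be enforced without a join — not preserved.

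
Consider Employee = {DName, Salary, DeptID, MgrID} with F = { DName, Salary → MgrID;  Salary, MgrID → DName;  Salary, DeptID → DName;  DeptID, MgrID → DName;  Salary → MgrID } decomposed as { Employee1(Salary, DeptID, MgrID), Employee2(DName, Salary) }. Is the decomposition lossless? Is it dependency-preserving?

lossless but not dependency-preserving

Lossless test: (Salary)⁺ = {DName, Salary, MgrID}, which contains all of one fragment — lossless.
Dependency preservation: the restricted closure of {DeptID, MgrID} across the fragments never reaches {DName}, so DeptID, MgrID → DName cannot be enforced without a join — not preserved.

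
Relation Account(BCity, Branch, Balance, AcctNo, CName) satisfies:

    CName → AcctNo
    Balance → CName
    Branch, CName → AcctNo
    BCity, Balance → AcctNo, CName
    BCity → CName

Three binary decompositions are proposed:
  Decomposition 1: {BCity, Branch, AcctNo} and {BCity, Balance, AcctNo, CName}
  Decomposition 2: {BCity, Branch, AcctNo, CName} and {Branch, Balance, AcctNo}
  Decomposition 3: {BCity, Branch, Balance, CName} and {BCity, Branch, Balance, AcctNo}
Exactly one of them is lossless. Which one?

Decomposition 3

Decomposition 1: common = {BCity, AcctNo}, closure = {BCity, AcctNo, CName} → lossy.
Decomposition 2: common = {Branch, AcctNo}, closure = {Branch, AcctNo} → lossy.
Decomposition 3: common = {BCity, Branch, Balance}, closure = {BCity, Branch, Balance, AcctNo, CName} → lossless.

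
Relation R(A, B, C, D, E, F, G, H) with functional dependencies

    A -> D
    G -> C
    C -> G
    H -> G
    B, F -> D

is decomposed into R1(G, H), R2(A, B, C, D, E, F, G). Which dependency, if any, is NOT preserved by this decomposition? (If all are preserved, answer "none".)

none

A → D lies within R2.
G → C lies within R2.
C → G lies within R2.
H → G lies within R1.
B, F → D lies within R2.
Every dependency is enforceable on the fragments, so the decomposition is dependency-preserving.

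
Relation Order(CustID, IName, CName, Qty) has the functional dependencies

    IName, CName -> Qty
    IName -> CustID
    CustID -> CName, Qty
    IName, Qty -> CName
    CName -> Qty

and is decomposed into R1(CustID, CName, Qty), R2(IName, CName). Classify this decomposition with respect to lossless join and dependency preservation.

lossy and not dependency-preserving

Lossless test: (CName)⁺ = {CName, Qty}, which is a superkey of neither fragment — lossy.
Dependency preservation: the restricted closure of {IName} across the fragments never reaches {CustID}, so IName → CustID cannot be enforced without a join — not preserved.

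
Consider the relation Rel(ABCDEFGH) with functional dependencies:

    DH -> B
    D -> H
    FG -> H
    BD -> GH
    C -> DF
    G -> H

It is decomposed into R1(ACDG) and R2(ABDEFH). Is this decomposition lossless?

Common attributes: R1 ∩ R2 = {AD}.
Closure of {AD}: D → H applies, adding H; DH → B applies, adding B; BD → GH applies, adding G. So (AD)⁺ = {ABDGH}.
The closure contains neither all of R1 = {ACDG} nor all of R2 = {ABDEFH}, so the common attributes are not a superkey of either fragment. The join is lossy.

No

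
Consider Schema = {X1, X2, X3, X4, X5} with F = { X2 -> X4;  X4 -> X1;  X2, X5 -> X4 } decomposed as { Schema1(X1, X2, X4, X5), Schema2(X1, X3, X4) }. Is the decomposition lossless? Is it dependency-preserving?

lossy but dependency-preserving

Lossless test: (X1, X4)⁺ = {X1, X4}, which is a superkey of neither fragment — lossy.
Dependency preservation: every FD's attributes lie within a single fragment, so each can be enforced locally — preserved.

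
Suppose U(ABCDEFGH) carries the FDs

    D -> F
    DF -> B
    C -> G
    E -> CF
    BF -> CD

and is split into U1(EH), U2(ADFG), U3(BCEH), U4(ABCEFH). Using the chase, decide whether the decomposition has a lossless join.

No

Chase test. Columns are ABCDEFGH; row i has aⱼ where attribute j ∈ Ui, else bᵢⱼ.
Initial tableau (one row per fragment):
  row 1: b11 b12 b13 b14 a5 b16 b17 a8
  row 2: a1 b22 b23 a4 b25 a6 a7 b28
  row 3: b31 a2 a3 b34 a5 b36 b37 a8
  row 4: a1 a2 a3 b44 a5 a6 b47 a8
Rows 3 and 4 agree on C; apply C→G and equate their G entries.
Rows 1 and 3 agree on E; apply E→CF and equate their CF entries.
Rows 1 and 4 agree on E; apply E→CF and equate their CF entries.
Rows 3 and 4 agree on BF; apply BF→CD and equate their CD entries.
Rows 1 and 3 agree on C; apply C→G and equate their G entries.
No row becomes fully distinguished — the join is lossy.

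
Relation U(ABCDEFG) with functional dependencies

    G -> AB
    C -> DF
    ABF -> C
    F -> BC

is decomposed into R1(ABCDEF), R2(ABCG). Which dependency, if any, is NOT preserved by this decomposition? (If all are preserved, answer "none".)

none

G → AB lies within R2.
C → DF lies within R1.
ABF → C lies within R1.
F → BC lies within R1.
Every dependency is enforceable on the fragments, so the decomposition is dependency-preserving.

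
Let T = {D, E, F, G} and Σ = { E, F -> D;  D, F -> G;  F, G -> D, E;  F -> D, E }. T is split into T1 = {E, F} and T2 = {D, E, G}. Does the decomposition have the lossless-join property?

No

Common attributes: T1 ∩ T2 = {E}.
No dependency enlarges {E}, so (E)⁺ = {E}.
The closure contains neither all of T1 = {E, F} nor all of T2 = {D, E, G}, so the common attributes are not a superkey of either fragment. The join is lossy.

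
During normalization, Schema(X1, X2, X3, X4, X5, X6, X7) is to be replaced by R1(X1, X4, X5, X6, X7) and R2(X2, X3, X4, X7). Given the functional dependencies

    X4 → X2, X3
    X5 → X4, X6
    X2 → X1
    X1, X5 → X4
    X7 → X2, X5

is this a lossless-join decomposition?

Yes

Common attributes: R1 ∩ R2 = {X4, X7}.
Closure of {X4, X7}: X4 → X2, X3 applies, adding X2, X3; X2 → X1 applies, adding X1; X7 → X2, X5 applies, adding X5; X5 → X4, X6 applies, adding X6. So (X4, X7)⁺ = {X1, X2, X3, X4, X5, X6, X7}.
This closure contains every attribute of R1, so R1 ∩ R2 → R1. The join is lossless.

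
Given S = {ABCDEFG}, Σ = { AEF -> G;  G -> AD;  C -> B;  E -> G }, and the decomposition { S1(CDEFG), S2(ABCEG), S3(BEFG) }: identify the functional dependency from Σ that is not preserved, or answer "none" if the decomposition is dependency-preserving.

none

AEF → G: restricted closure across fragments reaches G.
G → AD: restricted closure across fragments reaches AD.
C → B lies within S2.
E → G lies within S1.
Every dependency is enforceable on the fragments, so the decomposition is dependency-preserving.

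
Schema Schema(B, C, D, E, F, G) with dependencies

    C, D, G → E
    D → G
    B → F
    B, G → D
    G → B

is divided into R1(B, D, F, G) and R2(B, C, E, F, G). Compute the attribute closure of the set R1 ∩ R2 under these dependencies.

R1 ∩ R2 = {B, F, G}.
B, G → D applies, adding D
Closure: {B, D, F, G}.

B, D, F, G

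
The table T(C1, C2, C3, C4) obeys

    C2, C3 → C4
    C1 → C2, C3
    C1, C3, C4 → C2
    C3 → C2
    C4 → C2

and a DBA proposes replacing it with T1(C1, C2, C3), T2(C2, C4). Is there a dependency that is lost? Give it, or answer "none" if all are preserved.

Check C2, C3 → C4: no single fragment contains all of {C2, C3, C4}, and the restricted closure of {C2, C3} across the fragments never reaches {C4}.
C1 → C2, C3 is preserved.
C1, C3, C4 → C2 is preserved.
C3 → C2 is preserved.
C4 → C2 is preserved.

C2, C3 → C4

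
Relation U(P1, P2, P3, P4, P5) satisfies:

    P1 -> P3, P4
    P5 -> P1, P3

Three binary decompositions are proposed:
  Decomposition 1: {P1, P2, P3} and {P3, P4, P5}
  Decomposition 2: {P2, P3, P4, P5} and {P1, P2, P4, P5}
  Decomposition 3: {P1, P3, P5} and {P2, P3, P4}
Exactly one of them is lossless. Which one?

Decomposition 1: common = {P3}, closure = {P3} → lossy.
Decomposition 2: common = {P2, P4, P5}, closure = {P1, P2, P3, P4, P5} → lossless.
Decomposition 3: common = {P3}, closure = {P3} → lossy.

Decomposition 2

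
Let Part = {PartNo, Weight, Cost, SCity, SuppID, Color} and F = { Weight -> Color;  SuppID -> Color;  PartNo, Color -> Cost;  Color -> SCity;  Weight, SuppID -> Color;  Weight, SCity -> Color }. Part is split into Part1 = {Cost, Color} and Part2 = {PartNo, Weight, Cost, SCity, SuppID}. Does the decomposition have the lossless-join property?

Common attributes: Part1 ∩ Part2 = {Cost}.
No dependency enlarges {Cost}, so (Cost)⁺ = {Cost}.
The closure contains neither all of Part1 = {Cost, Color} nor all of Part2 = {PartNo, Weight, Cost, SCity, SuppID}, so the common attributes are not a superkey of either fragment. The join is lossy.

No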